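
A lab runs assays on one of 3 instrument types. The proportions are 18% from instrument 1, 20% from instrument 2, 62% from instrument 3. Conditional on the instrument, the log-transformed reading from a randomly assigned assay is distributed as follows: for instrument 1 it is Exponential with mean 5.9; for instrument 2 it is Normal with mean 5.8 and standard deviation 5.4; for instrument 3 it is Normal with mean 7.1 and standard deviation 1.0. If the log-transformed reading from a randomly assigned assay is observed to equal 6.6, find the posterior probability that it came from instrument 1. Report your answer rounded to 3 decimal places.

Likelihoods f(6.6 | ·): 1: 0.0553767; 2: 0.0730719; 3: 0.352065.
Posterior ∝ prior × likelihood. Numerator for 1: 0.18·0.0553767 = 0.00996781.
Normalizing constant: 0.18·0.0553767 + 0.2·0.0730719 + 0.62·0.352065 = 0.242863.
P(1 | observation) = 0.00996781 / 0.242863 = 0.041043.

0.041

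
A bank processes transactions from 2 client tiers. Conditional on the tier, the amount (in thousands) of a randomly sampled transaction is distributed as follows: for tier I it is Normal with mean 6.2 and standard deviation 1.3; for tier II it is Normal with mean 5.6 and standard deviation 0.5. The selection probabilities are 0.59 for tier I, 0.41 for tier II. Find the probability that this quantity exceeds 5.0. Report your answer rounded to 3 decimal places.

0.848

Conditional on each tier, P(X > 5.0): I: 0.822016; II: 0.88493.
By total probability, P(X > 5.0) = 0.59·0.822016 + 0.41·0.88493 = 0.847811.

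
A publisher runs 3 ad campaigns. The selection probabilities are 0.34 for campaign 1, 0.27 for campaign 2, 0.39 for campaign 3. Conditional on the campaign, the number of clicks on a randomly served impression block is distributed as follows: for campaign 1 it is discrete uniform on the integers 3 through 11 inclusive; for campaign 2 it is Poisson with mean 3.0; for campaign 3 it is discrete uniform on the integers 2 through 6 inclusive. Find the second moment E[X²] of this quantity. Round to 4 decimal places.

For each component E[X²] = Var + (mean)², giving 1: 55.6667; 2: 12; 3: 18.
Overall E[X²] = 0.34·55.6667 + 0.27·12 + 0.39·18 = 29.1867.

29.1867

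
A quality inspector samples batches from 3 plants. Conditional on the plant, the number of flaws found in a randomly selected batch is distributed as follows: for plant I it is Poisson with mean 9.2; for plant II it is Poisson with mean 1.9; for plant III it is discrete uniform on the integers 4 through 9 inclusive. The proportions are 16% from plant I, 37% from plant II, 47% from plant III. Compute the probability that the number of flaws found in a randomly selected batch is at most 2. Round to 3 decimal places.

Conditional on each plant, P(X ≤ 2): I: 0.00530659; II: 0.70372; III: 0.
By total probability, P(X ≤ 2) = 0.16·0.00530659 + 0.37·0.70372 + 0.47·0 = 0.261226.

0.261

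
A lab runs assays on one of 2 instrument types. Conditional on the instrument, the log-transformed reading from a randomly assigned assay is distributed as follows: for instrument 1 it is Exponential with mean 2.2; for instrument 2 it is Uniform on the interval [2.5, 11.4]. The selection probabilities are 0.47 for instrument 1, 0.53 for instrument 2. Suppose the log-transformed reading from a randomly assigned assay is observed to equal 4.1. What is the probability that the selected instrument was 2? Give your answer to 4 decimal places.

0.6425

Likelihoods f(4.1 | ·): 1: 0.0705034; 2: 0.11236.
Posterior ∝ prior × likelihood. Numerator for 2: 0.53·0.11236 = 0.0595506.
Normalizing constant: 0.47·0.0705034 + 0.53·0.11236 = 0.0926872.
P(2 | observation) = 0.0595506 / 0.0926872 = 0.64249.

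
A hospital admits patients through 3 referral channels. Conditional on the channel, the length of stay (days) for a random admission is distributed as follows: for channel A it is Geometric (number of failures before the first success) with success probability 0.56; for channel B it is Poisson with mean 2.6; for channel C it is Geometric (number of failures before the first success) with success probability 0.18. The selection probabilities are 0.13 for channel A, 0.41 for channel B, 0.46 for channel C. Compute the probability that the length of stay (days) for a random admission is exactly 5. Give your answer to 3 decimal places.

Conditional on each channel, P(X = 5): A: 0.00923531; B: 0.0735394; C: 0.0667332.
By total probability, P(X = 5) = 0.13·0.00923531 + 0.41·0.0735394 + 0.46·0.0667332 = 0.062049.

0.062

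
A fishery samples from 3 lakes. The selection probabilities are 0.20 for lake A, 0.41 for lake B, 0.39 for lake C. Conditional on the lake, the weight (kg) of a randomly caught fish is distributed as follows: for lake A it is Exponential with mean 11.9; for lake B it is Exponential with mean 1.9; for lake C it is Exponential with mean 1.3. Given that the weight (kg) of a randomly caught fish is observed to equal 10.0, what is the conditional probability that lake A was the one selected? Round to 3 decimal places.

Likelihoods f(10.0 | ·): A: 0.036266; B: 0.00272575; C: 0.000351018.
Posterior ∝ prior × likelihood. Numerator for A: 0.2·0.036266 = 0.0072532.
Normalizing constant: 0.2·0.036266 + 0.41·0.00272575 + 0.39·0.000351018 = 0.00850766.
P(A | observation) = 0.0072532 / 0.00850766 = 0.85255.

0.853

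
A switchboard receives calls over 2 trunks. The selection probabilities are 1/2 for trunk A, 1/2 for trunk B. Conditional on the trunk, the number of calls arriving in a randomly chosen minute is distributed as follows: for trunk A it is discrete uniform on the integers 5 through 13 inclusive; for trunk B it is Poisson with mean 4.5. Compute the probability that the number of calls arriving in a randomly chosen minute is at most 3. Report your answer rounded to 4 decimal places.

Conditional on each trunk, P(X ≤ 3): A: 0; B: 0.342296.
By total probability, P(X ≤ 3) = 0.5·0 + 0.5·0.342296 = 0.171148.

0.1711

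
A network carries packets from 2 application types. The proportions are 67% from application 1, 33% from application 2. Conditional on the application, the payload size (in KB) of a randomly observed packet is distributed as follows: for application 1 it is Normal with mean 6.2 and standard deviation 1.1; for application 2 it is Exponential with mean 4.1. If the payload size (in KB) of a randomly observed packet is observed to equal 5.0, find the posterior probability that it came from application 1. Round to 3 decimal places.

0.849

Likelihoods f(5.0 | ·): 1: 0.20003; 2: 0.0720425.
Posterior ∝ prior × likelihood. Numerator for 1: 0.67·0.20003 = 0.13402.
Normalizing constant: 0.67·0.20003 + 0.33·0.0720425 = 0.157794.
P(1 | observation) = 0.13402 / 0.157794 = 0.849335.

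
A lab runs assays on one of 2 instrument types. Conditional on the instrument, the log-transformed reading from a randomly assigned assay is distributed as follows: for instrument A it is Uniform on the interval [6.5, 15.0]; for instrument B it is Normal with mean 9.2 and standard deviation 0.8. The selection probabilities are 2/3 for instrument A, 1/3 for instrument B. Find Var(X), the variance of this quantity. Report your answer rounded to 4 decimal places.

4.7611

Per component, A: μ=10.75, E[X²]=121.583; B: μ=9.2, E[X²]=85.28.
E[X] = 0.666667·10.75 + 0.333333·9.2 = 10.2333.
E[X²] = 0.666667·121.583 + 0.333333·85.28 = 109.482.
Var(X) = E[X²] − (E[X])² = 109.482 − 104.721 = 4.76111.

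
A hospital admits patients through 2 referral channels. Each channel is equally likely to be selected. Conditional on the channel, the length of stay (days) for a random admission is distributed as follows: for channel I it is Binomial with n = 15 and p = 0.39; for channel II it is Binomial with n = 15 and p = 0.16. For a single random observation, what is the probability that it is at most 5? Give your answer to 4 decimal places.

Conditional on each channel, P(X ≤ 5): I: 0.434566; II: 0.977283.
By total probability, P(X ≤ 5) = 0.5·0.434566 + 0.5·0.977283 = 0.705925.

0.7059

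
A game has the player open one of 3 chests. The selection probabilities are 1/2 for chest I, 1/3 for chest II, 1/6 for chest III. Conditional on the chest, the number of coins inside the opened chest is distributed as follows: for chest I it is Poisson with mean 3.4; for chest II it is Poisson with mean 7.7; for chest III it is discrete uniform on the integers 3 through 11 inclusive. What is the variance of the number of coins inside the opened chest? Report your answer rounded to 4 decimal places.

Per component, I: μ=3.4, E[X²]=14.96; II: μ=7.7, E[X²]=66.99; III: μ=7, E[X²]=55.6667.
E[X] = 0.5·3.4 + 0.333333·7.7 + 0.166667·7 = 5.43333.
E[X²] = 0.5·14.96 + 0.333333·66.99 + 0.166667·55.6667 = 39.0878.
Var(X) = E[X²] − (E[X])² = 39.0878 − 29.5211 = 9.56667.

9.5667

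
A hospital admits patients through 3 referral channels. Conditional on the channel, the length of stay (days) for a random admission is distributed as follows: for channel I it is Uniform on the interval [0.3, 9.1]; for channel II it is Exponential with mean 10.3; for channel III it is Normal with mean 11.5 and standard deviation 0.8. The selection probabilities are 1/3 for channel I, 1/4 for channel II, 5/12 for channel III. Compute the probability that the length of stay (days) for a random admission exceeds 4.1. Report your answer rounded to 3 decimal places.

0.774

Conditional on each channel, P(X > 4.1): I: 0.568182; II: 0.671623; III: 1.
By total probability, P(X > 4.1) = 0.333333·0.568182 + 0.25·0.671623 + 0.416667·1 = 0.773966.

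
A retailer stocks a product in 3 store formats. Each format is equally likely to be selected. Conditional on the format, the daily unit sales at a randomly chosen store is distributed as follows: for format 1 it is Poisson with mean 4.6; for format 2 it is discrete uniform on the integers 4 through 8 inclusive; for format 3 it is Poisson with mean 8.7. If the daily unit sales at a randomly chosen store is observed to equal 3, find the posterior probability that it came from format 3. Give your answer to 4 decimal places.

0.1008

Likelihoods P(X=3 | ·): 1: 0.163068; 2: 0; 3: 0.0182829.
Posterior ∝ prior × likelihood. Numerator for 3: 0.333333·0.0182829 = 0.00609429.
Normalizing constant: 0.333333·0.163068 + 0.333333·0 + 0.333333·0.0182829 = 0.0604502.
P(3 | observation) = 0.00609429 / 0.0604502 = 0.100815.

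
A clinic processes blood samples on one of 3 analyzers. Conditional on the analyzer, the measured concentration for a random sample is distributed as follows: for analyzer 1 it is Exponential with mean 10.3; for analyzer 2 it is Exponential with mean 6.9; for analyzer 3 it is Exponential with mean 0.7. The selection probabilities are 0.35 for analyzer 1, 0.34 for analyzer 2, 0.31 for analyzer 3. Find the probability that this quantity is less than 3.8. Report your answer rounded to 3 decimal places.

Conditional on each analyzer, P(X < 3.8): 1: 0.308528; 2: 0.423468; 3: 0.995611.
By total probability, P(X < 3.8) = 0.35·0.308528 + 0.34·0.423468 + 0.31·0.995611 = 0.560603.

0.561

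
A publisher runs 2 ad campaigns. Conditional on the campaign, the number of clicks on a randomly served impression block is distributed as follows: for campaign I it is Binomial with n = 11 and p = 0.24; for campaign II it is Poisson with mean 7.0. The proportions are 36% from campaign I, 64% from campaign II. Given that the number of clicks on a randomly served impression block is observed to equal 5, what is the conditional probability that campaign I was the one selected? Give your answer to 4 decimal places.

0.2379

Likelihoods P(X=5 | ·): I: 0.0708891; II: 0.127717.
Posterior ∝ prior × likelihood. Numerator for I: 0.36·0.0708891 = 0.0255201.
Normalizing constant: 0.36·0.0708891 + 0.64·0.127717 = 0.107259.
P(I | observation) = 0.0255201 / 0.107259 = 0.23793.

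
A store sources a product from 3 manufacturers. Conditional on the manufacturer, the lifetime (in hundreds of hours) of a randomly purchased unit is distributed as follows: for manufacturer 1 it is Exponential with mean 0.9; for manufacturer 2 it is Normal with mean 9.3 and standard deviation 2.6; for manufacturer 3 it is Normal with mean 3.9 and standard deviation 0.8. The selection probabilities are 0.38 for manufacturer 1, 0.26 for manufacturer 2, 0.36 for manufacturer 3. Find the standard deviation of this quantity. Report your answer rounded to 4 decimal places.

3.6370

Per component, 1: μ=0.9, E[X²]=1.62; 2: μ=9.3, E[X²]=93.25; 3: μ=3.9, E[X²]=15.85.
E[X] = 0.38·0.9 + 0.26·9.3 + 0.36·3.9 = 4.164.
E[X²] = 0.38·1.62 + 0.26·93.25 + 0.36·15.85 = 30.5666.
Var(X) = E[X²] − (E[X])² = 30.5666 − 17.3389 = 13.2277.
SD(X) = √13.2277 = 3.63699.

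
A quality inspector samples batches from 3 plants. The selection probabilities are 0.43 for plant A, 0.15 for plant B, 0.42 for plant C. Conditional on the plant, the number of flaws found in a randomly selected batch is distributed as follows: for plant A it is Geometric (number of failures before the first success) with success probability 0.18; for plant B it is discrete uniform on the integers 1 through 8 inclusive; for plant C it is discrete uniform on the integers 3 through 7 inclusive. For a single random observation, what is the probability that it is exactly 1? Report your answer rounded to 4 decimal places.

0.0822

Conditional on each plant, P(X = 1): A: 0.1476; B: 0.125; C: 0.
By total probability, P(X = 1) = 0.43·0.1476 + 0.15·0.125 + 0.42·0 = 0.082218.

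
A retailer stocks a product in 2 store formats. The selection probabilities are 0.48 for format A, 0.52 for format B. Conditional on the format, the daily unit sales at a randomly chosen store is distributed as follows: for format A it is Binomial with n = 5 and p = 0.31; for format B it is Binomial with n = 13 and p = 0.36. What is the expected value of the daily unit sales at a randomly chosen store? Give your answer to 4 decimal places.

Component means — A: 1.55; B: 4.68.
E[X] = 0.48·1.55 + 0.52·4.68 = 3.1776.

3.1776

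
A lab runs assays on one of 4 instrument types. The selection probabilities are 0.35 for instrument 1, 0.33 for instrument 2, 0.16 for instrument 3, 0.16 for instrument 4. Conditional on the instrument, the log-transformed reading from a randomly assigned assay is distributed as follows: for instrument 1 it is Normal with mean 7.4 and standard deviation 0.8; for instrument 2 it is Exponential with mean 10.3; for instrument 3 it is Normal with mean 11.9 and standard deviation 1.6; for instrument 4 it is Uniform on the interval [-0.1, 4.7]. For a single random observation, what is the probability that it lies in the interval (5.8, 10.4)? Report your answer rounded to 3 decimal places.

Conditional on each instrument, P(5.8 < X < 10.4): 1: 0.977161; 2: 0.205112; 3: 0.174182; 4: 0.
By total probability, P(5.8 < X < 10.4) = 0.35·0.977161 + 0.33·0.205112 + 0.16·0.174182 + 0.16·0 = 0.437563.

0.438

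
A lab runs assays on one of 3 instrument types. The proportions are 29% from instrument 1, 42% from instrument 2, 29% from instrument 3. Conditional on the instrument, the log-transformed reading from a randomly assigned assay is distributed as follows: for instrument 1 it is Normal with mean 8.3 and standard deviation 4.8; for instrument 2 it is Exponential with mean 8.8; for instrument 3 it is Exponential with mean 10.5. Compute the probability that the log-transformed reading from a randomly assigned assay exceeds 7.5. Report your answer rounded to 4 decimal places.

0.4853

Conditional on each instrument, P(X > 7.5): 1: 0.566184; 2: 0.426445; 3: 0.489542.
By total probability, P(X > 7.5) = 0.29·0.566184 + 0.42·0.426445 + 0.29·0.489542 = 0.485267.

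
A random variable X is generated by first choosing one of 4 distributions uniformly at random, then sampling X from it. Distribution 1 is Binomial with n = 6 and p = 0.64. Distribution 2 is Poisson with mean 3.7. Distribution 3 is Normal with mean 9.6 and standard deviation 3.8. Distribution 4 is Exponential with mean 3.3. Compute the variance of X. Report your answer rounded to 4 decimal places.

14.3624

Per component, 1: μ=3.84, E[X²]=16.128; 2: μ=3.7, E[X²]=17.39; 3: μ=9.6, E[X²]=106.6; 4: μ=3.3, E[X²]=21.78.
E[X] = 0.25·3.84 + 0.25·3.7 + 0.25·9.6 + 0.25·3.3 = 5.11.
E[X²] = 0.25·16.128 + 0.25·17.39 + 0.25·106.6 + 0.25·21.78 = 40.4745.
Var(X) = E[X²] − (E[X])² = 40.4745 − 26.1121 = 14.3624.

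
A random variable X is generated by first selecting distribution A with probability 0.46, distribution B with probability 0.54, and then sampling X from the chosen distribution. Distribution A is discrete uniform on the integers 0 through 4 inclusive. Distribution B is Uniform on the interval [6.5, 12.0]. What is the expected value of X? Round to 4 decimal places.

Component means — A: 2; B: 9.25.
E[X] = 0.46·2 + 0.54·9.25 = 5.915.

5.9150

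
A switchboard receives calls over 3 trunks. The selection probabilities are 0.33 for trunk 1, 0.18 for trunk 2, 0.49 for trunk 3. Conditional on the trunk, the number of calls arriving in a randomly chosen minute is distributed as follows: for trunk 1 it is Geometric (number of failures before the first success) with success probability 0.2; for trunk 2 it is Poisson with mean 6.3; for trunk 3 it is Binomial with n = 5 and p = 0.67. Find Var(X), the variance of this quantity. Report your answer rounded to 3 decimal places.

Per component, 1: μ=4, E[X²]=36; 2: μ=6.3, E[X²]=45.99; 3: μ=3.35, E[X²]=12.328.
E[X] = 0.33·4 + 0.18·6.3 + 0.49·3.35 = 4.0955.
E[X²] = 0.33·36 + 0.18·45.99 + 0.49·12.328 = 26.1989.
Var(X) = E[X²] − (E[X])² = 26.1989 − 16.7731 = 9.4258.

9.426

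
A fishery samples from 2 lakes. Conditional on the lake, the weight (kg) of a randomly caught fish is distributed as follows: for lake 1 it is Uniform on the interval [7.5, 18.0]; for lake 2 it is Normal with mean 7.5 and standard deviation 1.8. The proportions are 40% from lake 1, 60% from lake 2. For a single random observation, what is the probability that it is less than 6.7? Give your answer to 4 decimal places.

Conditional on each lake, P(X < 6.7): 1: 0; 2: 0.328361.
By total probability, P(X < 6.7) = 0.4·0 + 0.6·0.328361 = 0.197016.

0.1970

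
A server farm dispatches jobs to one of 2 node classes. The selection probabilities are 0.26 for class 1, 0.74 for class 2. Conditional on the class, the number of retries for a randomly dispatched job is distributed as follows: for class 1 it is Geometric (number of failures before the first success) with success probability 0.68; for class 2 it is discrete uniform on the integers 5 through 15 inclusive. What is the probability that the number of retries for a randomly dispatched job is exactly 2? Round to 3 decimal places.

Conditional on each class, P(X = 2): 1: 0.069632; 2: 0.
By total probability, P(X = 2) = 0.26·0.069632 + 0.74·0 = 0.0181043.

0.018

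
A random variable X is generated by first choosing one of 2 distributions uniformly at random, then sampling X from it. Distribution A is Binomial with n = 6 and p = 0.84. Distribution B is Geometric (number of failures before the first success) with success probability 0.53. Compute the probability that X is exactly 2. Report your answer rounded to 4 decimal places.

0.0620

Conditional on each component, P(X = 2): A: 0.00693633; B: 0.117077.
By total probability, P(X = 2) = 0.5·0.00693633 + 0.5·0.117077 = 0.0620067.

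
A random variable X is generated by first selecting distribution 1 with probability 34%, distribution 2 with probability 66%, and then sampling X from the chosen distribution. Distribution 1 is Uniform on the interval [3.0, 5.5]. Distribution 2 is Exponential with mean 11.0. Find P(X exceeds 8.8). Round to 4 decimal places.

Conditional on each component, P(X > 8.8): 1: 0; 2: 0.449329.
By total probability, P(X > 8.8) = 0.34·0 + 0.66·0.449329 = 0.296557.

0.2966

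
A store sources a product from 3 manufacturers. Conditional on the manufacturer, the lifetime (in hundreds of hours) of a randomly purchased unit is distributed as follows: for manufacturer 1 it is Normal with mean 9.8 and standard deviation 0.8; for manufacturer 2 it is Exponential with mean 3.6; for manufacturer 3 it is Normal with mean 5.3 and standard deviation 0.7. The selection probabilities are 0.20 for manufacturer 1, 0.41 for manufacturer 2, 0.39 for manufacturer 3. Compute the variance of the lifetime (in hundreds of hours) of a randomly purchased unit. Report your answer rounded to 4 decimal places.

Per component, 1: μ=9.8, E[X²]=96.68; 2: μ=3.6, E[X²]=25.92; 3: μ=5.3, E[X²]=28.58.
E[X] = 0.2·9.8 + 0.41·3.6 + 0.39·5.3 = 5.503.
E[X²] = 0.2·96.68 + 0.41·25.92 + 0.39·28.58 = 41.1094.
Var(X) = E[X²] − (E[X])² = 41.1094 − 30.283 = 10.8264.

10.8264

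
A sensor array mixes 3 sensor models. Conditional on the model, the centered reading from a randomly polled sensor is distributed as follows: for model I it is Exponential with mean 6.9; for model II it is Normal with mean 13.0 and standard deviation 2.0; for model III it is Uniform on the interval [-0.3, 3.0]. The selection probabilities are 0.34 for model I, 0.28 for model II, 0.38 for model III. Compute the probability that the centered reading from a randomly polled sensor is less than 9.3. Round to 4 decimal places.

0.6407

Conditional on each model, P(X < 9.3): I: 0.740196; II: 0.0321568; III: 1.
By total probability, P(X < 9.3) = 0.34·0.740196 + 0.28·0.0321568 + 0.38·1 = 0.64067.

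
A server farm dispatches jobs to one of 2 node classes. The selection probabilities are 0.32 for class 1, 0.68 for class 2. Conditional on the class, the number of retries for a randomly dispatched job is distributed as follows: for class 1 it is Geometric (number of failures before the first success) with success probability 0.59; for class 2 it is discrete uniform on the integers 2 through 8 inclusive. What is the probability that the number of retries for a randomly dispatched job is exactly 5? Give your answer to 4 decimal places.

0.0993

Conditional on each class, P(X = 5): 1: 0.00683552; 2: 0.142857.
By total probability, P(X = 5) = 0.32·0.00683552 + 0.68·0.142857 = 0.0993302.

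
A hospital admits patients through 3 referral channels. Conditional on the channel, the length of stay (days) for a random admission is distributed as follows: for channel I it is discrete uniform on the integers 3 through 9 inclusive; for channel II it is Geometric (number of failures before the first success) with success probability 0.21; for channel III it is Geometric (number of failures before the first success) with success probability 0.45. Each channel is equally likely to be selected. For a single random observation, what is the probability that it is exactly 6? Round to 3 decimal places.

Conditional on each channel, P(X = 6): I: 0.142857; II: 0.0510484; III: 0.0124563.
By total probability, P(X = 6) = 0.333333·0.142857 + 0.333333·0.0510484 + 0.333333·0.0124563 = 0.0687873.

0.069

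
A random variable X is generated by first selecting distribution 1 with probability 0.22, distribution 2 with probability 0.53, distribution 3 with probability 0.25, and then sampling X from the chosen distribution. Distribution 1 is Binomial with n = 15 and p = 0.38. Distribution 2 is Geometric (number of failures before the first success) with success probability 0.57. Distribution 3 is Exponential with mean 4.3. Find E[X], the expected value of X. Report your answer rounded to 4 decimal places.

Component means — 1: 5.7; 2: 0.754386; 3: 4.3.
E[X] = 0.22·5.7 + 0.53·0.754386 + 0.25·4.3 = 2.72882.

2.7288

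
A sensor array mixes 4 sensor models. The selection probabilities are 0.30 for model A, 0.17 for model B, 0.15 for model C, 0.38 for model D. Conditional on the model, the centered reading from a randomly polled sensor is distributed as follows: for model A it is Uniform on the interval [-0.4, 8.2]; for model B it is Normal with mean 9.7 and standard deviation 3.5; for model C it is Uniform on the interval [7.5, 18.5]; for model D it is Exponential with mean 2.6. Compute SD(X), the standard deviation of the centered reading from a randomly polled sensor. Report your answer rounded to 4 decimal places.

Per component, A: μ=3.9, E[X²]=21.3733; B: μ=9.7, E[X²]=106.34; C: μ=13, E[X²]=179.083; D: μ=2.6, E[X²]=13.52.
E[X] = 0.3·3.9 + 0.17·9.7 + 0.15·13 + 0.38·2.6 = 5.757.
E[X²] = 0.3·21.3733 + 0.17·106.34 + 0.15·179.083 + 0.38·13.52 = 56.4899.
Var(X) = E[X²] − (E[X])² = 56.4899 − 33.143 = 23.3469.
SD(X) = √23.3469 = 4.83186.

4.8319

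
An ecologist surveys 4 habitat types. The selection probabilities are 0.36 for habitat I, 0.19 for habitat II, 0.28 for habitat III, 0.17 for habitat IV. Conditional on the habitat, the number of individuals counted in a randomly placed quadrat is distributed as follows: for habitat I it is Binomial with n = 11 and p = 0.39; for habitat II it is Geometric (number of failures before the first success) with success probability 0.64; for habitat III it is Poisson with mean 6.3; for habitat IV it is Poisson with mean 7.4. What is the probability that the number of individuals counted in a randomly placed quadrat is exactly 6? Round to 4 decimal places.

0.1180

Conditional on each habitat, P(X = 6): I: 0.137303; II: 0.00139314; III: 0.159461; IV: 0.139405.
By total probability, P(X = 6) = 0.36·0.137303 + 0.19·0.00139314 + 0.28·0.159461 + 0.17·0.139405 = 0.118042.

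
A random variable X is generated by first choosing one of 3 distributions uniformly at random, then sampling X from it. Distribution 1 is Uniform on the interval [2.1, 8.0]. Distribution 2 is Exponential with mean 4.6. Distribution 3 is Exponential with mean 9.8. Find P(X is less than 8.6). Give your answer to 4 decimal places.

0.8100

Conditional on each component, P(X < 8.6): 1: 1; 2: 0.845809; 3: 0.5842.
By total probability, P(X < 8.6) = 0.333333·1 + 0.333333·0.845809 + 0.333333·0.5842 = 0.810003.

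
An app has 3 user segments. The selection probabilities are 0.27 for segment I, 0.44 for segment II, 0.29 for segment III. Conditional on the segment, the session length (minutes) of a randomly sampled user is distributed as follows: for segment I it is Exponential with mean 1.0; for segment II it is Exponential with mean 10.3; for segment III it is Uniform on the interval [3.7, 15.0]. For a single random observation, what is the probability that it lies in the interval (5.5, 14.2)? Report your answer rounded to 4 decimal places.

0.3715

Conditional on each segment, P(5.5 < X < 14.2): I: 0.00408609; II: 0.334346; III: 0.769912.
By total probability, P(5.5 < X < 14.2) = 0.27·0.00408609 + 0.44·0.334346 + 0.29·0.769912 = 0.37149.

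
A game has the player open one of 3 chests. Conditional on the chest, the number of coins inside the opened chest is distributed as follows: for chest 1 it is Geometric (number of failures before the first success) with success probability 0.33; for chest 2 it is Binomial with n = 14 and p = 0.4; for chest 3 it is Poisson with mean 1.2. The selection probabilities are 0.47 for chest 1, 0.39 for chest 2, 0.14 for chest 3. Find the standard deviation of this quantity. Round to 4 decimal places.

Per component, 1: μ=2.0303, E[X²]=10.2746; 2: μ=5.6, E[X²]=34.72; 3: μ=1.2, E[X²]=2.64.
E[X] = 0.47·2.0303 + 0.39·5.6 + 0.14·1.2 = 3.30624.
E[X²] = 0.47·10.2746 + 0.39·34.72 + 0.14·2.64 = 18.7394.
Var(X) = E[X²] − (E[X])² = 18.7394 − 10.9312 = 7.80821.
SD(X) = √7.80821 = 2.79432.

2.7943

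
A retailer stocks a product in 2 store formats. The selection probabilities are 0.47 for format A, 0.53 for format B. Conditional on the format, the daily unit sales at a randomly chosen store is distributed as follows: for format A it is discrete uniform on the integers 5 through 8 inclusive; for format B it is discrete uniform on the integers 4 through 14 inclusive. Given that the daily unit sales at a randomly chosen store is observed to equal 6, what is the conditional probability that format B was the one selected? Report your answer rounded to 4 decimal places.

Likelihoods P(X=6 | ·): A: 0.25; B: 0.0909091.
Posterior ∝ prior × likelihood. Numerator for B: 0.53·0.0909091 = 0.0481818.
Normalizing constant: 0.47·0.25 + 0.53·0.0909091 = 0.165682.
P(B | observation) = 0.0481818 / 0.165682 = 0.290809.

0.2908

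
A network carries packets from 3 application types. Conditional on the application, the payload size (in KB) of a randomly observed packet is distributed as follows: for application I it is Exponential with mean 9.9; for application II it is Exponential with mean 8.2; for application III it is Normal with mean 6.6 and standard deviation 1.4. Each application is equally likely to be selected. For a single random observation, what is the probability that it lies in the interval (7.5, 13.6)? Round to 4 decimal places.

0.2287

Conditional on each application, P(7.5 < X < 13.6): I: 0.215642; II: 0.210246; III: 0.260158.
By total probability, P(7.5 < X < 13.6) = 0.333333·0.215642 + 0.333333·0.210246 + 0.333333·0.260158 = 0.228682.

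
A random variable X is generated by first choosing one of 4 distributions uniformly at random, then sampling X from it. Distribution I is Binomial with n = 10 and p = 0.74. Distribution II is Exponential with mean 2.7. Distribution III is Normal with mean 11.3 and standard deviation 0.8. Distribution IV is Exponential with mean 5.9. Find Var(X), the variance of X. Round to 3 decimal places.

Per component, I: μ=7.4, E[X²]=56.684; II: μ=2.7, E[X²]=14.58; III: μ=11.3, E[X²]=128.33; IV: μ=5.9, E[X²]=69.62.
E[X] = 0.25·7.4 + 0.25·2.7 + 0.25·11.3 + 0.25·5.9 = 6.825.
E[X²] = 0.25·56.684 + 0.25·14.58 + 0.25·128.33 + 0.25·69.62 = 67.3035.
Var(X) = E[X²] − (E[X])² = 67.3035 − 46.5806 = 20.7229.

20.723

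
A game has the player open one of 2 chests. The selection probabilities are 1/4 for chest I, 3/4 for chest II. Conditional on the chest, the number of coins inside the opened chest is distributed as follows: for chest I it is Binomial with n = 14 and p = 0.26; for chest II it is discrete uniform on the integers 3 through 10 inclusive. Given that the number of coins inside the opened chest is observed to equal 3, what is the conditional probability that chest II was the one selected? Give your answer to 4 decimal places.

0.6167

Likelihoods P(X=3 | ·): I: 0.233115; II: 0.125.
Posterior ∝ prior × likelihood. Numerator for II: 0.75·0.125 = 0.09375.
Normalizing constant: 0.25·0.233115 + 0.75·0.125 = 0.152029.
P(II | observation) = 0.09375 / 0.152029 = 0.61666.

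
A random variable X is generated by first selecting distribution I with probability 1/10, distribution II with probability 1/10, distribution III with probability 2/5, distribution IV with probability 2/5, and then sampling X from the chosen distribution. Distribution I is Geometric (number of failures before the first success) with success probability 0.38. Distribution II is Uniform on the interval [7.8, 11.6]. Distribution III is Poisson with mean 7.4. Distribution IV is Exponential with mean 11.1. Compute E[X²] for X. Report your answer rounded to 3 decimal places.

133.657

For each component E[X²] = Var + (mean)², giving I: 6.95568; II: 95.2933; III: 62.16; IV: 246.42.
Overall E[X²] = 0.1·6.95568 + 0.1·95.2933 + 0.4·62.16 + 0.4·246.42 = 133.657.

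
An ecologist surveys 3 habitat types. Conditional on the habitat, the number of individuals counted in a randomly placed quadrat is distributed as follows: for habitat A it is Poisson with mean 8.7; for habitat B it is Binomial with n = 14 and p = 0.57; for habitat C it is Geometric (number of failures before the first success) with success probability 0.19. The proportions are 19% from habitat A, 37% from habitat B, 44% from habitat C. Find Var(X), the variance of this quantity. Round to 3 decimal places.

Per component, A: μ=8.7, E[X²]=84.39; B: μ=7.98, E[X²]=67.1118; C: μ=4.26316, E[X²]=40.6122.
E[X] = 0.19·8.7 + 0.37·7.98 + 0.44·4.26316 = 6.48139.
E[X²] = 0.19·84.39 + 0.37·67.1118 + 0.44·40.6122 = 58.7348.
Var(X) = E[X²] − (E[X])² = 58.7348 − 42.0084 = 16.7264.

16.726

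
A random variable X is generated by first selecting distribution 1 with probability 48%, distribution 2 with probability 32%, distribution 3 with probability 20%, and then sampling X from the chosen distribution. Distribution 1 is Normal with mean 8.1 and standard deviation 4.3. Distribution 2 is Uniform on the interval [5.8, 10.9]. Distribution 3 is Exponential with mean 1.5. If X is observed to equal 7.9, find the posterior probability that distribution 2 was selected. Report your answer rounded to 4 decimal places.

0.5814

Likelihoods f(7.9 | ·): 1: 0.092677; 2: 0.196078; 3: 0.00344052.
Posterior ∝ prior × likelihood. Numerator for 2: 0.32·0.196078 = 0.0627451.
Normalizing constant: 0.48·0.092677 + 0.32·0.196078 + 0.2·0.00344052 = 0.107918.
P(2 | observation) = 0.0627451 / 0.107918 = 0.581414.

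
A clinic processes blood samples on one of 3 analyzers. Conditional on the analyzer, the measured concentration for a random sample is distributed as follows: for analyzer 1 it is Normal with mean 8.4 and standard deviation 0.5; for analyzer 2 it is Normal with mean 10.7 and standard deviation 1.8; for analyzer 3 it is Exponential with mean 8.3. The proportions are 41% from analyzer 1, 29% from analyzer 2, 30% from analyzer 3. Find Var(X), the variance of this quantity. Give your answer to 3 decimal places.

Per component, 1: μ=8.4, E[X²]=70.81; 2: μ=10.7, E[X²]=117.73; 3: μ=8.3, E[X²]=137.78.
E[X] = 0.41·8.4 + 0.29·10.7 + 0.3·8.3 = 9.037.
E[X²] = 0.41·70.81 + 0.29·117.73 + 0.3·137.78 = 104.508.
Var(X) = E[X²] − (E[X])² = 104.508 − 81.6674 = 22.8404.

22.840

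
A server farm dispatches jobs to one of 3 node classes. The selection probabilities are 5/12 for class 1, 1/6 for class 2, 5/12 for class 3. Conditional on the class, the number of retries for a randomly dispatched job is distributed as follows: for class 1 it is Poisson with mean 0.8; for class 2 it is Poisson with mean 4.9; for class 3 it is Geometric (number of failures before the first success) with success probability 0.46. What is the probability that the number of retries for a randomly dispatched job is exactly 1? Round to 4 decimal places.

Conditional on each class, P(X = 1): 1: 0.359463; 2: 0.0364883; 3: 0.2484.
By total probability, P(X = 1) = 0.416667·0.359463 + 0.166667·0.0364883 + 0.416667·0.2484 = 0.259358.

0.2594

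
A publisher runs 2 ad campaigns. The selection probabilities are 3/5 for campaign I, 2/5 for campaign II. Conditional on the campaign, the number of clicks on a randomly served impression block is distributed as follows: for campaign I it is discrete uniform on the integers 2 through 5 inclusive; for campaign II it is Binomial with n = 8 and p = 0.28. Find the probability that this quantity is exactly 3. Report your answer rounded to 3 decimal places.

0.245

Conditional on each campaign, P(X = 3): I: 0.25; II: 0.237862.
By total probability, P(X = 3) = 0.6·0.25 + 0.4·0.237862 = 0.245145.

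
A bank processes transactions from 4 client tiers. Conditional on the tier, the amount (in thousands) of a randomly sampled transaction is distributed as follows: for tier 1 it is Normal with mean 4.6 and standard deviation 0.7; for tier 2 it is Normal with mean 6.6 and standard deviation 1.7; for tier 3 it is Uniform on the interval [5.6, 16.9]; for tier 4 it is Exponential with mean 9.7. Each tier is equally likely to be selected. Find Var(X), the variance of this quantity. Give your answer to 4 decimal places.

Per component, 1: μ=4.6, E[X²]=21.65; 2: μ=6.6, E[X²]=46.45; 3: μ=11.25, E[X²]=137.203; 4: μ=9.7, E[X²]=188.18.
E[X] = 0.25·4.6 + 0.25·6.6 + 0.25·11.25 + 0.25·9.7 = 8.0375.
E[X²] = 0.25·21.65 + 0.25·46.45 + 0.25·137.203 + 0.25·188.18 = 98.3708.
Var(X) = E[X²] − (E[X])² = 98.3708 − 64.6014 = 33.7694.

33.7694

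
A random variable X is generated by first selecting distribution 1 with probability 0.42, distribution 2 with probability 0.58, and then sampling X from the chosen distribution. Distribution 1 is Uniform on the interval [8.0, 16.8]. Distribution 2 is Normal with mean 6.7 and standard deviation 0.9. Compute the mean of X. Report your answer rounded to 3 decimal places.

Component means — 1: 12.4; 2: 6.7.
E[X] = 0.42·12.4 + 0.58·6.7 = 9.094.

9.094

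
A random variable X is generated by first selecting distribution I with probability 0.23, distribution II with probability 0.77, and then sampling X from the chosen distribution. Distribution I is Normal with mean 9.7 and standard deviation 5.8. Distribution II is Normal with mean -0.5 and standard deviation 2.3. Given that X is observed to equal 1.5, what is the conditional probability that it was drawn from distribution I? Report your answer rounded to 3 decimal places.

0.060

Likelihoods f(1.5 | ·): I: 0.025319; II: 0.118847.
Posterior ∝ prior × likelihood. Numerator for I: 0.23·0.025319 = 0.00582336.
Normalizing constant: 0.23·0.025319 + 0.77·0.118847 = 0.0973354.
P(I | observation) = 0.00582336 / 0.0973354 = 0.0598277.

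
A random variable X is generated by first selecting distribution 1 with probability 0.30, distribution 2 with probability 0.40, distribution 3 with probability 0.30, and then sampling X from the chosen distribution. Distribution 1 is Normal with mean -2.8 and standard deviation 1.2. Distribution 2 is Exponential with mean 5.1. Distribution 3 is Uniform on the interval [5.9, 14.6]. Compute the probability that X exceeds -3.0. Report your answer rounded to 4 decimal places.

Conditional on each component, P(X > -3.0): 1: 0.566184; 2: 1; 3: 1.
By total probability, P(X > -3.0) = 0.3·0.566184 + 0.4·1 + 0.3·1 = 0.869855.

0.8699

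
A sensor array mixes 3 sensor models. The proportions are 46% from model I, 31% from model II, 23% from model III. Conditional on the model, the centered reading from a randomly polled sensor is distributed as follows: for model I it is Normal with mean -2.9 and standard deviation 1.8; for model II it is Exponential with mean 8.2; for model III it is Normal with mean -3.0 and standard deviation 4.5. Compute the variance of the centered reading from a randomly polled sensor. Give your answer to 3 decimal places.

53.507

Per component, I: μ=-2.9, E[X²]=11.65; II: μ=8.2, E[X²]=134.48; III: μ=-3, E[X²]=29.25.
E[X] = 0.46·-2.9 + 0.31·8.2 + 0.23·-3 = 0.518.
E[X²] = 0.46·11.65 + 0.31·134.48 + 0.23·29.25 = 53.7753.
Var(X) = E[X²] − (E[X])² = 53.7753 − 0.268324 = 53.507.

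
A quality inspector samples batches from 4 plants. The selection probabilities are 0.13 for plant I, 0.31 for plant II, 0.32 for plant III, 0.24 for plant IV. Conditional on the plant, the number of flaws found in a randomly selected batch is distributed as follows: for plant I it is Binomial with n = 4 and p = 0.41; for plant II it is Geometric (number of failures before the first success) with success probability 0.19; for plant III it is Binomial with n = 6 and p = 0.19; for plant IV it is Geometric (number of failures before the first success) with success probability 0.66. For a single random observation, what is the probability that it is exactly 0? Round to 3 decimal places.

0.323

Conditional on each plant, P(X = 0): I: 0.121174; II: 0.19; III: 0.28243; IV: 0.66.
By total probability, P(X = 0) = 0.13·0.121174 + 0.31·0.19 + 0.32·0.28243 + 0.24·0.66 = 0.32343.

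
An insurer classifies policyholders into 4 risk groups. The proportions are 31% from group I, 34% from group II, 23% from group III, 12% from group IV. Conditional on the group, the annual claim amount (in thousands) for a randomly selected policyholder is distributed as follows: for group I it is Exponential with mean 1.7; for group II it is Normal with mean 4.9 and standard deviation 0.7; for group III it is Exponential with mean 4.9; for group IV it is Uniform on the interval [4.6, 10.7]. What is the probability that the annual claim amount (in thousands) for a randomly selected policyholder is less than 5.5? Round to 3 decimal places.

Conditional on each group, P(X < 5.5): I: 0.960651; II: 0.804317; III: 0.674518; IV: 0.147541.
By total probability, P(X < 5.5) = 0.31·0.960651 + 0.34·0.804317 + 0.23·0.674518 + 0.12·0.147541 = 0.744114.

0.744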